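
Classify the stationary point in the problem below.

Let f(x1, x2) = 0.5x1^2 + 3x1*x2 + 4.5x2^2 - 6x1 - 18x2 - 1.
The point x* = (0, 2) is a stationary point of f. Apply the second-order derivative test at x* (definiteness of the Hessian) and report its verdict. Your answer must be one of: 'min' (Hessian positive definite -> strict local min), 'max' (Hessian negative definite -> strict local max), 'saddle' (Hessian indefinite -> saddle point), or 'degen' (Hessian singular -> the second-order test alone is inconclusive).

Compute the Hessian H = grad^2 f:
  H = [[1, 3], [3, 9]]
Verify stationarity: grad f(x*) = H x* + g = (0, 0).
Eigenvalues of H: 0, 10.
H has a zero eigenvalue (singular; positive semidefinite but not definite), so H is neither positive definite, negative definite, nor indefinite. The second-order test alone is inconclusive -> degen.
(Indeed, f is constant along the null direction of H through x*, so x* is not a strict local extremum.)

degen


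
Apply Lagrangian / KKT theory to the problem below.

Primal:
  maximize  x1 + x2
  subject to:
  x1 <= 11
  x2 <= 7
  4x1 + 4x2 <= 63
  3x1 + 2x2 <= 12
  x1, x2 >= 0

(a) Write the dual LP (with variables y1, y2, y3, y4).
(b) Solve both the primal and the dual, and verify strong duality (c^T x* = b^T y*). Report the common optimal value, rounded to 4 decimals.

The standard primal-dual pair for 'max c^T x s.t. A x <= b, x >= 0' is:
  Dual:  min b^T y  s.t.  A^T y >= c,  y >= 0.

So the dual LP is:
  minimize  11y1 + 7y2 + 63y3 + 12y4
  subject to:
    y1 + 4y3 + 3y4 >= 1
    y2 + 4y3 + 2y4 >= 1
    y1, y2, y3, y4 >= 0

Solving the primal: x* = (0, 6).
  primal value c^T x* = 6.
Solving the dual: y* = (0, 0, 0, 0.5).
  dual value b^T y* = 6.
Strong duality: c^T x* = b^T y*. Confirmed.

6


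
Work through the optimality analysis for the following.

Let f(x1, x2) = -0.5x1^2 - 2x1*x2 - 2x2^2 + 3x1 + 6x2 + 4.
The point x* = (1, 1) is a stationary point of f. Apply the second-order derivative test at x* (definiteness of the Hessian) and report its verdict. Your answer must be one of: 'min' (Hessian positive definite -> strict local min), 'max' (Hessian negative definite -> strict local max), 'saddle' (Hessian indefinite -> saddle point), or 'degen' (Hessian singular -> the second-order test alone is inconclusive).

Compute the Hessian H = grad^2 f:
  H = [[-1, -2], [-2, -4]]
Verify stationarity: grad f(x*) = H x* + g = (0, 0).
Eigenvalues of H: -5, 0.
H has a zero eigenvalue (singular; negative semidefinite but not definite), so H is neither positive definite, negative definite, nor indefinite. The second-order test alone is inconclusive -> degen.
(Indeed, f is constant along the null direction of H through x*, so x* is not a strict local extremum.)

degen


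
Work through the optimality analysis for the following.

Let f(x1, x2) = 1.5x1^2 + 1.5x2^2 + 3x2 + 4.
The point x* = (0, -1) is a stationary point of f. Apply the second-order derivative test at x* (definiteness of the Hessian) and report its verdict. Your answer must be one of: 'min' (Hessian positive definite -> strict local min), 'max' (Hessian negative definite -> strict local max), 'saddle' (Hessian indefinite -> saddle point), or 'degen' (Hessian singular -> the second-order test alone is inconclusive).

Compute the Hessian H = grad^2 f:
  H = [[3, 0], [0, 3]]
Verify stationarity: grad f(x*) = H x* + g = (0, 0).
Eigenvalues of H: 3, 3.
Both eigenvalues > 0, so H is positive definite -> x* is a strict local min.

min


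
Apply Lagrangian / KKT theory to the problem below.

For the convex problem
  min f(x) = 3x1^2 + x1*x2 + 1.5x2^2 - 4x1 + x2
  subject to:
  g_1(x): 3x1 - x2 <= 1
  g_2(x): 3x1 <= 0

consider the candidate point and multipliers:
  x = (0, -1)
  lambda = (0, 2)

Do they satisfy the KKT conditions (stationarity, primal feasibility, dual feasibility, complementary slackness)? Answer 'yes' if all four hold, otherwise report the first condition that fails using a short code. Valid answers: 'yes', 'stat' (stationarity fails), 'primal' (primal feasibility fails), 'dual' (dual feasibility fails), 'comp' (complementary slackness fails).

Gradient of f: grad f(x) = Q x + c = (-5, -2)
Constraint values g_i(x) = a_i^T x - b_i:
  g_1((0, -1)) = 0
  g_2((0, -1)) = 0
Stationarity residual: grad f(x) + sum_i lambda_i a_i = (1, -2)
  -> stationarity FAILS
Primal feasibility (all g_i <= 0): OK
Dual feasibility (all lambda_i >= 0): OK
Complementary slackness (lambda_i * g_i(x) = 0 for all i): OK

Verdict: the first failing condition is stationarity -> stat.

stat


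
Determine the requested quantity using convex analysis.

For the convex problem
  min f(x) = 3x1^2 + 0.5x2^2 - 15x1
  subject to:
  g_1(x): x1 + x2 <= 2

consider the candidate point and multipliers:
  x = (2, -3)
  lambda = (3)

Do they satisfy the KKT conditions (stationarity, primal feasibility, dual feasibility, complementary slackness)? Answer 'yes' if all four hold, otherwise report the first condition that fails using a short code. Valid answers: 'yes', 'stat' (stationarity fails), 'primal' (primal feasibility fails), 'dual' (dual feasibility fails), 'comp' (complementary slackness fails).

Gradient of f: grad f(x) = Q x + c = (-3, -3)
Constraint values g_i(x) = a_i^T x - b_i:
  g_1((2, -3)) = -3
Stationarity residual: grad f(x) + sum_i lambda_i a_i = (0, 0)
  -> stationarity OK
Primal feasibility (all g_i <= 0): OK
Dual feasibility (all lambda_i >= 0): OK
Complementary slackness (lambda_i * g_i(x) = 0 for all i): FAILS

Verdict: the first failing condition is complementary_slackness -> comp.

comp


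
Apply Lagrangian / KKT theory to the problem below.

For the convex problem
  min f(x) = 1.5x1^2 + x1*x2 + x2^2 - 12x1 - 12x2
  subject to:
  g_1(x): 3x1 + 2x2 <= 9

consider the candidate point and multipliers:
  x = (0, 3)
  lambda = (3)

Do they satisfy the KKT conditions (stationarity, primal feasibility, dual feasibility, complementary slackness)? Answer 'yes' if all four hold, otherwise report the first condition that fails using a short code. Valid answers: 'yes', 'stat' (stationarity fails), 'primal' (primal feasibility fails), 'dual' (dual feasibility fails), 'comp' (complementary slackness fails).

Gradient of f: grad f(x) = Q x + c = (-9, -6)
Constraint values g_i(x) = a_i^T x - b_i:
  g_1((0, 3)) = -3
Stationarity residual: grad f(x) + sum_i lambda_i a_i = (0, 0)
  -> stationarity OK
Primal feasibility (all g_i <= 0): OK
Dual feasibility (all lambda_i >= 0): OK
Complementary slackness (lambda_i * g_i(x) = 0 for all i): FAILS

Verdict: the first failing condition is complementary_slackness -> comp.

comp


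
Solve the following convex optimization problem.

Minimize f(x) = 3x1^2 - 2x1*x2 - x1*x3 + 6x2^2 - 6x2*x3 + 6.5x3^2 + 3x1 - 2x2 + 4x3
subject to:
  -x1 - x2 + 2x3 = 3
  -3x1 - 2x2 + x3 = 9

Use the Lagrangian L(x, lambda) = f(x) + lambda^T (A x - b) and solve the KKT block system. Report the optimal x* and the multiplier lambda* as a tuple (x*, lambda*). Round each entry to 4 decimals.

Form the Lagrangian:
  L(x, lambda) = (1/2) x^T Q x + c^T x + lambda^T (A x - b)
Stationarity (grad_x L = 0): Q x + c + A^T lambda = 0.
Primal feasibility: A x = b.

This gives the KKT block system:
  [ Q   A^T ] [ x     ]   [-c ]
  [ A    0  ] [ lambda ] = [ b ]

Solving the linear system:
  x*      = (-2.4209, -0.9651, -0.193)
  lambda* = (-3.941, -1.8204)
  f(x*)   = 11.0509

x* = (-2.4209, -0.9651, -0.193), lambda* = (-3.941, -1.8204)


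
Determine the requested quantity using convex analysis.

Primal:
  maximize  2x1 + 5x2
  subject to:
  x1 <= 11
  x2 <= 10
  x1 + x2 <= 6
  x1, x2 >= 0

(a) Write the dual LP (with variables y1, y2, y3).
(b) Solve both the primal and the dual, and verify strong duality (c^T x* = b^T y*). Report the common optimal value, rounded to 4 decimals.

The standard primal-dual pair for 'max c^T x s.t. A x <= b, x >= 0' is:
  Dual:  min b^T y  s.t.  A^T y >= c,  y >= 0.

So the dual LP is:
  minimize  11y1 + 10y2 + 6y3
  subject to:
    y1 + y3 >= 2
    y2 + y3 >= 5
    y1, y2, y3 >= 0

Solving the primal: x* = (0, 6).
  primal value c^T x* = 30.
Solving the dual: y* = (0, 0, 5).
  dual value b^T y* = 30.
Strong duality: c^T x* = b^T y*. Confirmed.

30


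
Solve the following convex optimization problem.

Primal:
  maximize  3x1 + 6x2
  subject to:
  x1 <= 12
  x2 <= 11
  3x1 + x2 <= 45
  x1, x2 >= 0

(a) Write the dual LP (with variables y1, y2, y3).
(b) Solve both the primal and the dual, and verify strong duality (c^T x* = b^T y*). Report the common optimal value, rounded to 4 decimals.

The standard primal-dual pair for 'max c^T x s.t. A x <= b, x >= 0' is:
  Dual:  min b^T y  s.t.  A^T y >= c,  y >= 0.

So the dual LP is:
  minimize  12y1 + 11y2 + 45y3
  subject to:
    y1 + 3y3 >= 3
    y2 + y3 >= 6
    y1, y2, y3 >= 0

Solving the primal: x* = (11.3333, 11).
  primal value c^T x* = 100.
Solving the dual: y* = (0, 5, 1).
  dual value b^T y* = 100.
Strong duality: c^T x* = b^T y*. Confirmed.

100


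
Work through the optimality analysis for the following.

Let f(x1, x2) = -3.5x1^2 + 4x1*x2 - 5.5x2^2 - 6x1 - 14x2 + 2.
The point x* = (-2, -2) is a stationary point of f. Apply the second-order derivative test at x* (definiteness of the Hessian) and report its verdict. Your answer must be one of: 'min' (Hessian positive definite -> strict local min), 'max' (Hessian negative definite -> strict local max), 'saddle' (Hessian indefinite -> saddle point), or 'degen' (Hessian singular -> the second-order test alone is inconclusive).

Compute the Hessian H = grad^2 f:
  H = [[-7, 4], [4, -11]]
Verify stationarity: grad f(x*) = H x* + g = (0, 0).
Eigenvalues of H: -13.4721, -4.5279.
Both eigenvalues < 0, so H is negative definite -> x* is a strict local max.

max


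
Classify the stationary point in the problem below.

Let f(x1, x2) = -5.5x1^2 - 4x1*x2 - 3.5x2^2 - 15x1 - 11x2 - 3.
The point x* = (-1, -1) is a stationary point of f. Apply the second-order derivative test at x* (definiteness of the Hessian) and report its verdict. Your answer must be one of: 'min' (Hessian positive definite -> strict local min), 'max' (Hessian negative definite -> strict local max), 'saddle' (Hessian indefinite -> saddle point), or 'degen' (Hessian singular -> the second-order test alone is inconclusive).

Compute the Hessian H = grad^2 f:
  H = [[-11, -4], [-4, -7]]
Verify stationarity: grad f(x*) = H x* + g = (0, 0).
Eigenvalues of H: -13.4721, -4.5279.
Both eigenvalues < 0, so H is negative definite -> x* is a strict local max.

max


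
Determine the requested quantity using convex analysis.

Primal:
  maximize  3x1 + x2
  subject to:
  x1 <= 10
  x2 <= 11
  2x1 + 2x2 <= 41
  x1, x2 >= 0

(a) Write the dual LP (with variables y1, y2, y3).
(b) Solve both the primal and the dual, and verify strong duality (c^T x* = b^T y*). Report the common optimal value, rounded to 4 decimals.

The standard primal-dual pair for 'max c^T x s.t. A x <= b, x >= 0' is:
  Dual:  min b^T y  s.t.  A^T y >= c,  y >= 0.

So the dual LP is:
  minimize  10y1 + 11y2 + 41y3
  subject to:
    y1 + 2y3 >= 3
    y2 + 2y3 >= 1
    y1, y2, y3 >= 0

Solving the primal: x* = (10, 10.5).
  primal value c^T x* = 40.5.
Solving the dual: y* = (2, 0, 0.5).
  dual value b^T y* = 40.5.
Strong duality: c^T x* = b^T y*. Confirmed.

40.5


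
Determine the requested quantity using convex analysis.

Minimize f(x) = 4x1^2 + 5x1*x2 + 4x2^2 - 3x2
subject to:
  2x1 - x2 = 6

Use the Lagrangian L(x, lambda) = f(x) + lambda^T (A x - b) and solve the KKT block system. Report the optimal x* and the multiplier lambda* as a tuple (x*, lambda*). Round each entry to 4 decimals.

Form the Lagrangian:
  L(x, lambda) = (1/2) x^T Q x + c^T x + lambda^T (A x - b)
Stationarity (grad_x L = 0): Q x + c + A^T lambda = 0.
Primal feasibility: A x = b.

This gives the KKT block system:
  [ Q   A^T ] [ x     ]   [-c ]
  [ A    0  ] [ lambda ] = [ b ]

Solving the linear system:
  x*      = (2.2, -1.6)
  lambda* = (-4.8)
  f(x*)   = 16.8

x* = (2.2, -1.6), lambda* = (-4.8)


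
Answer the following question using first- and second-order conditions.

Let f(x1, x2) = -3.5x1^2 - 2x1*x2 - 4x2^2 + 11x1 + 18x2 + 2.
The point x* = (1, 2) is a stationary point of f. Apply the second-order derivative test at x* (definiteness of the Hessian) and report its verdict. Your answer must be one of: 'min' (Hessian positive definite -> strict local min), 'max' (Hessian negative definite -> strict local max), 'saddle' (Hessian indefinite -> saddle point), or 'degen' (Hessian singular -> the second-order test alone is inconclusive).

Compute the Hessian H = grad^2 f:
  H = [[-7, -2], [-2, -8]]
Verify stationarity: grad f(x*) = H x* + g = (0, 0).
Eigenvalues of H: -9.5616, -5.4384.
Both eigenvalues < 0, so H is negative definite -> x* is a strict local max.

max


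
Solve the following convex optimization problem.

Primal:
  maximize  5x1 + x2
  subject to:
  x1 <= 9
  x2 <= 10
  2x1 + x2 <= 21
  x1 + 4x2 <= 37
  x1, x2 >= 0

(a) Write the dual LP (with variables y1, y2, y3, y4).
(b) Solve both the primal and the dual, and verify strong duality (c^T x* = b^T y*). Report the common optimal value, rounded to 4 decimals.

The standard primal-dual pair for 'max c^T x s.t. A x <= b, x >= 0' is:
  Dual:  min b^T y  s.t.  A^T y >= c,  y >= 0.

So the dual LP is:
  minimize  9y1 + 10y2 + 21y3 + 37y4
  subject to:
    y1 + 2y3 + y4 >= 5
    y2 + y3 + 4y4 >= 1
    y1, y2, y3, y4 >= 0

Solving the primal: x* = (9, 3).
  primal value c^T x* = 48.
Solving the dual: y* = (3, 0, 1, 0).
  dual value b^T y* = 48.
Strong duality: c^T x* = b^T y*. Confirmed.

48


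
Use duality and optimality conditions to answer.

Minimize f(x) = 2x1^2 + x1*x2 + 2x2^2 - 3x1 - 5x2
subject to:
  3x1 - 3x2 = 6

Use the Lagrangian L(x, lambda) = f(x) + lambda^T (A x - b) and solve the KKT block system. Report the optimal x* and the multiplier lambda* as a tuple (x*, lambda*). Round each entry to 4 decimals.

Form the Lagrangian:
  L(x, lambda) = (1/2) x^T Q x + c^T x + lambda^T (A x - b)
Stationarity (grad_x L = 0): Q x + c + A^T lambda = 0.
Primal feasibility: A x = b.

This gives the KKT block system:
  [ Q   A^T ] [ x     ]   [-c ]
  [ A    0  ] [ lambda ] = [ b ]

Solving the linear system:
  x*      = (1.8, -0.2)
  lambda* = (-1.3333)
  f(x*)   = 1.8

x* = (1.8, -0.2), lambda* = (-1.3333)


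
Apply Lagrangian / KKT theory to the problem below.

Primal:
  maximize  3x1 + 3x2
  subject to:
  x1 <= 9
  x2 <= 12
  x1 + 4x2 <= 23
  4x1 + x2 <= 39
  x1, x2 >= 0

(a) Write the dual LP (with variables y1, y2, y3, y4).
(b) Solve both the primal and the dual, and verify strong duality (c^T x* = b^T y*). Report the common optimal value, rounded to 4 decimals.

The standard primal-dual pair for 'max c^T x s.t. A x <= b, x >= 0' is:
  Dual:  min b^T y  s.t.  A^T y >= c,  y >= 0.

So the dual LP is:
  minimize  9y1 + 12y2 + 23y3 + 39y4
  subject to:
    y1 + y3 + 4y4 >= 3
    y2 + 4y3 + y4 >= 3
    y1, y2, y3, y4 >= 0

Solving the primal: x* = (8.8667, 3.5333).
  primal value c^T x* = 37.2.
Solving the dual: y* = (0, 0, 0.6, 0.6).
  dual value b^T y* = 37.2.
Strong duality: c^T x* = b^T y*. Confirmed.

37.2


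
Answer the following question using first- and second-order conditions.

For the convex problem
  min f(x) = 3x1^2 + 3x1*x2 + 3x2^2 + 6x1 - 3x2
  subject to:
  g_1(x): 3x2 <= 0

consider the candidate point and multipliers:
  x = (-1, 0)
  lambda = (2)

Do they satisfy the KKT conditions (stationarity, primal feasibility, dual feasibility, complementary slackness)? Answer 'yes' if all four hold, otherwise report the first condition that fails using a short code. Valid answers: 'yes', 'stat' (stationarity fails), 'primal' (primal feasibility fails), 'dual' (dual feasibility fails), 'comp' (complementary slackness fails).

Gradient of f: grad f(x) = Q x + c = (0, -6)
Constraint values g_i(x) = a_i^T x - b_i:
  g_1((-1, 0)) = 0
Stationarity residual: grad f(x) + sum_i lambda_i a_i = (0, 0)
  -> stationarity OK
Primal feasibility (all g_i <= 0): OK
Dual feasibility (all lambda_i >= 0): OK
Complementary slackness (lambda_i * g_i(x) = 0 for all i): OK

Verdict: yes, KKT holds.

yes


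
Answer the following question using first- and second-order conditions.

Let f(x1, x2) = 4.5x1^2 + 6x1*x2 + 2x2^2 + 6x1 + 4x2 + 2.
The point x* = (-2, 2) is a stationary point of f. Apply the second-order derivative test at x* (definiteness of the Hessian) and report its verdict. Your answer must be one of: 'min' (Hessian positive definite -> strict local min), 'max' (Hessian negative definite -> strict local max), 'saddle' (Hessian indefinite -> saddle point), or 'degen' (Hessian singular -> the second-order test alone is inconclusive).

Compute the Hessian H = grad^2 f:
  H = [[9, 6], [6, 4]]
Verify stationarity: grad f(x*) = H x* + g = (0, 0).
Eigenvalues of H: 0, 13.
H has a zero eigenvalue (singular; positive semidefinite but not definite), so H is neither positive definite, negative definite, nor indefinite. The second-order test alone is inconclusive -> degen.
(Indeed, f is constant along the null direction of H through x*, so x* is not a strict local extremum.)

degen


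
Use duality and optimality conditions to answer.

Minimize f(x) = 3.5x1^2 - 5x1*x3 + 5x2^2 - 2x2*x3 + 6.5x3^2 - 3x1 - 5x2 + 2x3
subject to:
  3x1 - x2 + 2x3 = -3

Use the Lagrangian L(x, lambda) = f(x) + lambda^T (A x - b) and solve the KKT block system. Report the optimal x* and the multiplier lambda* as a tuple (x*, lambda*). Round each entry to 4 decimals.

Form the Lagrangian:
  L(x, lambda) = (1/2) x^T Q x + c^T x + lambda^T (A x - b)
Stationarity (grad_x L = 0): Q x + c + A^T lambda = 0.
Primal feasibility: A x = b.

This gives the KKT block system:
  [ Q   A^T ] [ x     ]   [-c ]
  [ A    0  ] [ lambda ] = [ b ]

Solving the linear system:
  x*      = (-0.502, 0.5428, -0.4756)
  lambda* = (1.3788)
  f(x*)   = 0.9888

x* = (-0.502, 0.5428, -0.4756), lambda* = (1.3788)


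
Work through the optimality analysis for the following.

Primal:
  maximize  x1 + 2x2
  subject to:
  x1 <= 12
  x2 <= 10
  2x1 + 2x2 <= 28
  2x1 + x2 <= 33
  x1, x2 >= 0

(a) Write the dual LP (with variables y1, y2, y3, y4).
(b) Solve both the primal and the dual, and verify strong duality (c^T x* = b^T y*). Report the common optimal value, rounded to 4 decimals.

The standard primal-dual pair for 'max c^T x s.t. A x <= b, x >= 0' is:
  Dual:  min b^T y  s.t.  A^T y >= c,  y >= 0.

So the dual LP is:
  minimize  12y1 + 10y2 + 28y3 + 33y4
  subject to:
    y1 + 2y3 + 2y4 >= 1
    y2 + 2y3 + y4 >= 2
    y1, y2, y3, y4 >= 0

Solving the primal: x* = (4, 10).
  primal value c^T x* = 24.
Solving the dual: y* = (0, 1, 0.5, 0).
  dual value b^T y* = 24.
Strong duality: c^T x* = b^T y*. Confirmed.

24


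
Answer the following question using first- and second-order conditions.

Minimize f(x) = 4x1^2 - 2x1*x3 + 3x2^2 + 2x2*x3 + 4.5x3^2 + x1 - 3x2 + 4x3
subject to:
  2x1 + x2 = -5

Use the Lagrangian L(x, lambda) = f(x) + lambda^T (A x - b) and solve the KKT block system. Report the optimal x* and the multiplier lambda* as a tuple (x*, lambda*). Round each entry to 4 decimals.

Form the Lagrangian:
  L(x, lambda) = (1/2) x^T Q x + c^T x + lambda^T (A x - b)
Stationarity (grad_x L = 0): Q x + c + A^T lambda = 0.
Primal feasibility: A x = b.

This gives the KKT block system:
  [ Q   A^T ] [ x     ]   [-c ]
  [ A    0  ] [ lambda ] = [ b ]

Solving the linear system:
  x*      = (-2.25, -0.5, -0.8333)
  lambda* = (7.6667)
  f(x*)   = 17.125

x* = (-2.25, -0.5, -0.8333), lambda* = (7.6667)


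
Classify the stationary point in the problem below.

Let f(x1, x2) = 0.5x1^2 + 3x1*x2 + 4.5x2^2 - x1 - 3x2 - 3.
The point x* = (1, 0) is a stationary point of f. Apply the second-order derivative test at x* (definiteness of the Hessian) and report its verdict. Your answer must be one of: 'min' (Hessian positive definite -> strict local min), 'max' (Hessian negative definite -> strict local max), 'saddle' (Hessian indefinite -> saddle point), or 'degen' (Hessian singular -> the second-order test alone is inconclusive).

Compute the Hessian H = grad^2 f:
  H = [[1, 3], [3, 9]]
Verify stationarity: grad f(x*) = H x* + g = (0, 0).
Eigenvalues of H: 0, 10.
H has a zero eigenvalue (singular; positive semidefinite but not definite), so H is neither positive definite, negative definite, nor indefinite. The second-order test alone is inconclusive -> degen.
(Indeed, f is constant along the null direction of H through x*, so x* is not a strict local extremum.)

degen


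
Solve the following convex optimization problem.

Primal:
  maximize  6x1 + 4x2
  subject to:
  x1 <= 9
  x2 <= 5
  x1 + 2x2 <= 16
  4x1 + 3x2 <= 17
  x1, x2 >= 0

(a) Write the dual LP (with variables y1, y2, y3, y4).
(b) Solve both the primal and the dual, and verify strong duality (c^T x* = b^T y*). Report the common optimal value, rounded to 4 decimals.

The standard primal-dual pair for 'max c^T x s.t. A x <= b, x >= 0' is:
  Dual:  min b^T y  s.t.  A^T y >= c,  y >= 0.

So the dual LP is:
  minimize  9y1 + 5y2 + 16y3 + 17y4
  subject to:
    y1 + y3 + 4y4 >= 6
    y2 + 2y3 + 3y4 >= 4
    y1, y2, y3, y4 >= 0

Solving the primal: x* = (4.25, 0).
  primal value c^T x* = 25.5.
Solving the dual: y* = (0, 0, 0, 1.5).
  dual value b^T y* = 25.5.
Strong duality: c^T x* = b^T y*. Confirmed.

25.5


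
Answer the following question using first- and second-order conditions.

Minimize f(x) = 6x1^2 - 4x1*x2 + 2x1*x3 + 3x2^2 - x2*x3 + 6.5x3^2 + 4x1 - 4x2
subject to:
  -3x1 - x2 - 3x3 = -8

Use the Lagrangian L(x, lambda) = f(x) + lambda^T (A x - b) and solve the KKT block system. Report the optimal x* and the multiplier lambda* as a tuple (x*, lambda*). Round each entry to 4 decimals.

Form the Lagrangian:
  L(x, lambda) = (1/2) x^T Q x + c^T x + lambda^T (A x - b)
Stationarity (grad_x L = 0): Q x + c + A^T lambda = 0.
Primal feasibility: A x = b.

This gives the KKT block system:
  [ Q   A^T ] [ x     ]   [-c ]
  [ A    0  ] [ lambda ] = [ b ]

Solving the linear system:
  x*      = (1.138, 2.153, 0.811)
  lambda* = (3.5553)
  f(x*)   = 12.191

x* = (1.138, 2.153, 0.811), lambda* = (3.5553)


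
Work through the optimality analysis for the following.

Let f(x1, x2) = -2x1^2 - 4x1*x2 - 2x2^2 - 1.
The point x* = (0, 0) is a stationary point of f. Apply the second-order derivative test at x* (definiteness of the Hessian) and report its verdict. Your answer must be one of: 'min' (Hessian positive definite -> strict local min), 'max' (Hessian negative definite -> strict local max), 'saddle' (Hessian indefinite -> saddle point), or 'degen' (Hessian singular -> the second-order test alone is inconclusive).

Compute the Hessian H = grad^2 f:
  H = [[-4, -4], [-4, -4]]
Verify stationarity: grad f(x*) = H x* + g = (0, 0).
Eigenvalues of H: -8, 0.
H has a zero eigenvalue (singular; negative semidefinite but not definite), so H is neither positive definite, negative definite, nor indefinite. The second-order test alone is inconclusive -> degen.
(Indeed, f is constant along the null direction of H through x*, so x* is not a strict local extremum.)

degen


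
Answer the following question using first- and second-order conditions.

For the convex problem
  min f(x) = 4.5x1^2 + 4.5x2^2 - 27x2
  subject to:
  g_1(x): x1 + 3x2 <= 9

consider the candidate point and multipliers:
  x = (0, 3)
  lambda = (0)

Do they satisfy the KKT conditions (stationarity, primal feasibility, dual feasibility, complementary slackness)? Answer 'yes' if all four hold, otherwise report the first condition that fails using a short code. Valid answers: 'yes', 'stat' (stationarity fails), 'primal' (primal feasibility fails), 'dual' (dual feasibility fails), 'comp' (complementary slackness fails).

Gradient of f: grad f(x) = Q x + c = (0, 0)
Constraint values g_i(x) = a_i^T x - b_i:
  g_1((0, 3)) = 0
Stationarity residual: grad f(x) + sum_i lambda_i a_i = (0, 0)
  -> stationarity OK
Primal feasibility (all g_i <= 0): OK
Dual feasibility (all lambda_i >= 0): OK
Complementary slackness (lambda_i * g_i(x) = 0 for all i): OK

Verdict: yes, KKT holds.

yes


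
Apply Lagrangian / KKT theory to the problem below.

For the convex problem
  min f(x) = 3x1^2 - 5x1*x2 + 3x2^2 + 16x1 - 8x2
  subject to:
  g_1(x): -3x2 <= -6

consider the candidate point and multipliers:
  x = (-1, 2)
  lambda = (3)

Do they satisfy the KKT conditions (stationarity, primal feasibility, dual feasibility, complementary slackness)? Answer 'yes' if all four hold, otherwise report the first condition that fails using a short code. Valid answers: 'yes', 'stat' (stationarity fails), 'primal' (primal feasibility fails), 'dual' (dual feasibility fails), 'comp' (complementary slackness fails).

Gradient of f: grad f(x) = Q x + c = (0, 9)
Constraint values g_i(x) = a_i^T x - b_i:
  g_1((-1, 2)) = 0
Stationarity residual: grad f(x) + sum_i lambda_i a_i = (0, 0)
  -> stationarity OK
Primal feasibility (all g_i <= 0): OK
Dual feasibility (all lambda_i >= 0): OK
Complementary slackness (lambda_i * g_i(x) = 0 for all i): OK

Verdict: yes, KKT holds.

yes


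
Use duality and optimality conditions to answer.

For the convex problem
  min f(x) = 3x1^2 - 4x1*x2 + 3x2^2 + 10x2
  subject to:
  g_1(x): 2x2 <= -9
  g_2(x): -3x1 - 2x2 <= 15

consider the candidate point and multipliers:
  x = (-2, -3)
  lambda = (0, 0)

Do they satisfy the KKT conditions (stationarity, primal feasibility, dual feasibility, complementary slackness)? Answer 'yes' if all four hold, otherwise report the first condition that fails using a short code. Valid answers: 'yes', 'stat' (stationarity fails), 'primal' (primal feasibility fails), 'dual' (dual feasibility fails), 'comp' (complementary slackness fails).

Gradient of f: grad f(x) = Q x + c = (0, 0)
Constraint values g_i(x) = a_i^T x - b_i:
  g_1((-2, -3)) = 3
  g_2((-2, -3)) = -3
Stationarity residual: grad f(x) + sum_i lambda_i a_i = (0, 0)
  -> stationarity OK
Primal feasibility (all g_i <= 0): FAILS
Dual feasibility (all lambda_i >= 0): OK
Complementary slackness (lambda_i * g_i(x) = 0 for all i): OK

Verdict: the first failing condition is primal_feasibility -> primal.

primal


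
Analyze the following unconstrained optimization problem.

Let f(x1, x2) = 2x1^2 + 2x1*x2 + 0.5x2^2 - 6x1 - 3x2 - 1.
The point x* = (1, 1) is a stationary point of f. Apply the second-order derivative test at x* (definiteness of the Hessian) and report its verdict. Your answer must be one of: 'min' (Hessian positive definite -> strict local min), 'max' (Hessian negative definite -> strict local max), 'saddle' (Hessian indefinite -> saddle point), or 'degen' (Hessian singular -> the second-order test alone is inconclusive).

Compute the Hessian H = grad^2 f:
  H = [[4, 2], [2, 1]]
Verify stationarity: grad f(x*) = H x* + g = (0, 0).
Eigenvalues of H: 0, 5.
H has a zero eigenvalue (singular; positive semidefinite but not definite), so H is neither positive definite, negative definite, nor indefinite. The second-order test alone is inconclusive -> degen.
(Indeed, f is constant along the null direction of H through x*, so x* is not a strict local extremum.)

degen


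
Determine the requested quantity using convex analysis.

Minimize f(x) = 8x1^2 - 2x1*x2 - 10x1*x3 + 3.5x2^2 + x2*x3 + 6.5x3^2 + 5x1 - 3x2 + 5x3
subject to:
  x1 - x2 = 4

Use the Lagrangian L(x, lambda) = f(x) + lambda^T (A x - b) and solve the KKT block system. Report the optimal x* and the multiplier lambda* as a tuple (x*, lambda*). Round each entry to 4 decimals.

Form the Lagrangian:
  L(x, lambda) = (1/2) x^T Q x + c^T x + lambda^T (A x - b)
Stationarity (grad_x L = 0): Q x + c + A^T lambda = 0.
Primal feasibility: A x = b.

This gives the KKT block system:
  [ Q   A^T ] [ x     ]   [-c ]
  [ A    0  ] [ lambda ] = [ b ]

Solving the linear system:
  x*      = (1.3554, -2.6446, 0.8614)
  lambda* = (-23.3614)
  f(x*)   = 56.2319

x* = (1.3554, -2.6446, 0.8614), lambda* = (-23.3614)


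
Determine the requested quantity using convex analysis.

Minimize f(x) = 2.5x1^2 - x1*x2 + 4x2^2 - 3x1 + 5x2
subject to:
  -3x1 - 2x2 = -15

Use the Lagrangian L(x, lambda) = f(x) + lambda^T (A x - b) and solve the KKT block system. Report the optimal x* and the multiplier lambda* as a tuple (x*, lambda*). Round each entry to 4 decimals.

Form the Lagrangian:
  L(x, lambda) = (1/2) x^T Q x + c^T x + lambda^T (A x - b)
Stationarity (grad_x L = 0): Q x + c + A^T lambda = 0.
Primal feasibility: A x = b.

This gives the KKT block system:
  [ Q   A^T ] [ x     ]   [-c ]
  [ A    0  ] [ lambda ] = [ b ]

Solving the linear system:
  x*      = (4.1538, 1.2692)
  lambda* = (5.5)
  f(x*)   = 38.1923

x* = (4.1538, 1.2692), lambda* = (5.5)


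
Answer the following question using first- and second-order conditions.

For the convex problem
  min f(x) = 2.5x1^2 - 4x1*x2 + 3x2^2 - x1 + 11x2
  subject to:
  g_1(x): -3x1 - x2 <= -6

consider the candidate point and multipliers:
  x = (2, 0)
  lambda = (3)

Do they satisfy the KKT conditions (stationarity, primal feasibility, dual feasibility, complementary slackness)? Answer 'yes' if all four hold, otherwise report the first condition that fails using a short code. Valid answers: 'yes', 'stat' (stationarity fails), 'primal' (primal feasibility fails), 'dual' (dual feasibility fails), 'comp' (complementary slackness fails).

Gradient of f: grad f(x) = Q x + c = (9, 3)
Constraint values g_i(x) = a_i^T x - b_i:
  g_1((2, 0)) = 0
Stationarity residual: grad f(x) + sum_i lambda_i a_i = (0, 0)
  -> stationarity OK
Primal feasibility (all g_i <= 0): OK
Dual feasibility (all lambda_i >= 0): OK
Complementary slackness (lambda_i * g_i(x) = 0 for all i): OK

Verdict: yes, KKT holds.

yes


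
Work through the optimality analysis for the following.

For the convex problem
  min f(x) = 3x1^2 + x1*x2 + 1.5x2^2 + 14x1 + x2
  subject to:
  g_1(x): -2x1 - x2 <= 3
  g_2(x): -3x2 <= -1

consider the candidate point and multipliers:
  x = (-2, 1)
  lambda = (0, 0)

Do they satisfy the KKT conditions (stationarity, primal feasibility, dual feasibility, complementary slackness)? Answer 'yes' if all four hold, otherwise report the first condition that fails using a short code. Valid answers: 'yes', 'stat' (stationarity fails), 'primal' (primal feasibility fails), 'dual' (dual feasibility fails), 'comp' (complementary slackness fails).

Gradient of f: grad f(x) = Q x + c = (3, 2)
Constraint values g_i(x) = a_i^T x - b_i:
  g_1((-2, 1)) = 0
  g_2((-2, 1)) = -2
Stationarity residual: grad f(x) + sum_i lambda_i a_i = (3, 2)
  -> stationarity FAILS
Primal feasibility (all g_i <= 0): OK
Dual feasibility (all lambda_i >= 0): OK
Complementary slackness (lambda_i * g_i(x) = 0 for all i): OK

Verdict: the first failing condition is stationarity -> stat.

stat


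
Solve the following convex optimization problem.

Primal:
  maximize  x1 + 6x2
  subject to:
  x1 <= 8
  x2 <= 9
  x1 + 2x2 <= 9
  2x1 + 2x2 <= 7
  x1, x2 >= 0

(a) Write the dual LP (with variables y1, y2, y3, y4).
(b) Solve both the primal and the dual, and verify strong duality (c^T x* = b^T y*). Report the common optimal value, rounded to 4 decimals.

The standard primal-dual pair for 'max c^T x s.t. A x <= b, x >= 0' is:
  Dual:  min b^T y  s.t.  A^T y >= c,  y >= 0.

So the dual LP is:
  minimize  8y1 + 9y2 + 9y3 + 7y4
  subject to:
    y1 + y3 + 2y4 >= 1
    y2 + 2y3 + 2y4 >= 6
    y1, y2, y3, y4 >= 0

Solving the primal: x* = (0, 3.5).
  primal value c^T x* = 21.
Solving the dual: y* = (0, 0, 0, 3).
  dual value b^T y* = 21.
Strong duality: c^T x* = b^T y*. Confirmed.

21


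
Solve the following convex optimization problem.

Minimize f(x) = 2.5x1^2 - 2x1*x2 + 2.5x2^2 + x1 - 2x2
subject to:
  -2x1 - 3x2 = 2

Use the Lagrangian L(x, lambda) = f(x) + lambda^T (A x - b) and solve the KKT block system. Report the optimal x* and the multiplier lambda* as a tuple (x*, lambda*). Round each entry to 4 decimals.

Form the Lagrangian:
  L(x, lambda) = (1/2) x^T Q x + c^T x + lambda^T (A x - b)
Stationarity (grad_x L = 0): Q x + c + A^T lambda = 0.
Primal feasibility: A x = b.

This gives the KKT block system:
  [ Q   A^T ] [ x     ]   [-c ]
  [ A    0  ] [ lambda ] = [ b ]

Solving the linear system:
  x*      = (-0.5955, -0.2697)
  lambda* = (-0.7191)
  f(x*)   = 0.691

x* = (-0.5955, -0.2697), lambda* = (-0.7191)


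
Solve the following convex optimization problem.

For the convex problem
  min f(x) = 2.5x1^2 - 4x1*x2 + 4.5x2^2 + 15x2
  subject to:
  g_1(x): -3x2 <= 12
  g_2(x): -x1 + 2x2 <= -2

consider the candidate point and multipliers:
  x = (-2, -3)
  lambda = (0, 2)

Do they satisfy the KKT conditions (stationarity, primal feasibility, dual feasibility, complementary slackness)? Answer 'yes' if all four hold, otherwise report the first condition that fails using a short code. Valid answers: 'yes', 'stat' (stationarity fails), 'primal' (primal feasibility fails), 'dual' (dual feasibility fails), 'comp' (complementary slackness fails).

Gradient of f: grad f(x) = Q x + c = (2, -4)
Constraint values g_i(x) = a_i^T x - b_i:
  g_1((-2, -3)) = -3
  g_2((-2, -3)) = -2
Stationarity residual: grad f(x) + sum_i lambda_i a_i = (0, 0)
  -> stationarity OK
Primal feasibility (all g_i <= 0): OK
Dual feasibility (all lambda_i >= 0): OK
Complementary slackness (lambda_i * g_i(x) = 0 for all i): FAILS

Verdict: the first failing condition is complementary_slackness -> comp.

comp


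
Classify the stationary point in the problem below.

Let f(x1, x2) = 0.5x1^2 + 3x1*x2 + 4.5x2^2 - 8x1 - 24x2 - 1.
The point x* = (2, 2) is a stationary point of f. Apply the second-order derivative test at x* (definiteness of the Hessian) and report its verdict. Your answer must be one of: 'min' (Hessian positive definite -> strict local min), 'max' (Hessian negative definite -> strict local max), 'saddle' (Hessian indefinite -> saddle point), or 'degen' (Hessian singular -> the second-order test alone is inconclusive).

Compute the Hessian H = grad^2 f:
  H = [[1, 3], [3, 9]]
Verify stationarity: grad f(x*) = H x* + g = (0, 0).
Eigenvalues of H: 0, 10.
H has a zero eigenvalue (singular; positive semidefinite but not definite), so H is neither positive definite, negative definite, nor indefinite. The second-order test alone is inconclusive -> degen.
(Indeed, f is constant along the null direction of H through x*, so x* is not a strict local extremum.)

degen


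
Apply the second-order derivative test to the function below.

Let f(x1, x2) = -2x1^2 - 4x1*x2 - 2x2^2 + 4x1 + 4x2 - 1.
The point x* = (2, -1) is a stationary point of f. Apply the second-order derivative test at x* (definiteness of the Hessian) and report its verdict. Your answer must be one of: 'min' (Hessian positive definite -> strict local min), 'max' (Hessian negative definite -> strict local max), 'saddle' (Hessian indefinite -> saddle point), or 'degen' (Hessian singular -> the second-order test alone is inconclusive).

Compute the Hessian H = grad^2 f:
  H = [[-4, -4], [-4, -4]]
Verify stationarity: grad f(x*) = H x* + g = (0, 0).
Eigenvalues of H: -8, 0.
H has a zero eigenvalue (singular; negative semidefinite but not definite), so H is neither positive definite, negative definite, nor indefinite. The second-order test alone is inconclusive -> degen.
(Indeed, f is constant along the null direction of H through x*, so x* is not a strict local extremum.)

degen


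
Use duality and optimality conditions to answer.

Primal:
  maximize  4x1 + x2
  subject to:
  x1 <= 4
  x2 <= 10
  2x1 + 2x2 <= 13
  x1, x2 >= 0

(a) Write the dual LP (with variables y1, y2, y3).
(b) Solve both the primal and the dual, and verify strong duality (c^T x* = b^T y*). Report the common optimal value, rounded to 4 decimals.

The standard primal-dual pair for 'max c^T x s.t. A x <= b, x >= 0' is:
  Dual:  min b^T y  s.t.  A^T y >= c,  y >= 0.

So the dual LP is:
  minimize  4y1 + 10y2 + 13y3
  subject to:
    y1 + 2y3 >= 4
    y2 + 2y3 >= 1
    y1, y2, y3 >= 0

Solving the primal: x* = (4, 2.5).
  primal value c^T x* = 18.5.
Solving the dual: y* = (3, 0, 0.5).
  dual value b^T y* = 18.5.
Strong duality: c^T x* = b^T y*. Confirmed.

18.5


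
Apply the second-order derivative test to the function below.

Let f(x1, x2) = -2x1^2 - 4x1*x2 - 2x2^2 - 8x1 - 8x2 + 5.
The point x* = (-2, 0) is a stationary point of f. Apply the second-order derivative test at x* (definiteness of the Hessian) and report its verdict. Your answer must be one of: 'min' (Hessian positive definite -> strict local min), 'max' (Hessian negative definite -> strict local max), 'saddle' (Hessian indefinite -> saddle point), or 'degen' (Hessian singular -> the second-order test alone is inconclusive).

Compute the Hessian H = grad^2 f:
  H = [[-4, -4], [-4, -4]]
Verify stationarity: grad f(x*) = H x* + g = (0, 0).
Eigenvalues of H: -8, 0.
H has a zero eigenvalue (singular; negative semidefinite but not definite), so H is neither positive definite, negative definite, nor indefinite. The second-order test alone is inconclusive -> degen.
(Indeed, f is constant along the null direction of H through x*, so x* is not a strict local extremum.)

degen


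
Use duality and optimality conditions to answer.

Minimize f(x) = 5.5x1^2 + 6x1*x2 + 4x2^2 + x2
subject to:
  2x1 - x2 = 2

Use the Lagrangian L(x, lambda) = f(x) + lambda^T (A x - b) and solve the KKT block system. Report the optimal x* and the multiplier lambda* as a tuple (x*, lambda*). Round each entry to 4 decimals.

Form the Lagrangian:
  L(x, lambda) = (1/2) x^T Q x + c^T x + lambda^T (A x - b)
Stationarity (grad_x L = 0): Q x + c + A^T lambda = 0.
Primal feasibility: A x = b.

This gives the KKT block system:
  [ Q   A^T ] [ x     ]   [-c ]
  [ A    0  ] [ lambda ] = [ b ]

Solving the linear system:
  x*      = (0.6269, -0.7463)
  lambda* = (-1.209)
  f(x*)   = 0.8358

x* = (0.6269, -0.7463), lambda* = (-1.209)


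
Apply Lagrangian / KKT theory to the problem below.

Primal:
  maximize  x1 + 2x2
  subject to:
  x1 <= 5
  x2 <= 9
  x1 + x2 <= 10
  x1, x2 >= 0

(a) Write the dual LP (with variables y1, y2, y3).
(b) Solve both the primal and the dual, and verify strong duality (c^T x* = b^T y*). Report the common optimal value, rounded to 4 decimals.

The standard primal-dual pair for 'max c^T x s.t. A x <= b, x >= 0' is:
  Dual:  min b^T y  s.t.  A^T y >= c,  y >= 0.

So the dual LP is:
  minimize  5y1 + 9y2 + 10y3
  subject to:
    y1 + y3 >= 1
    y2 + y3 >= 2
    y1, y2, y3 >= 0

Solving the primal: x* = (1, 9).
  primal value c^T x* = 19.
Solving the dual: y* = (0, 1, 1).
  dual value b^T y* = 19.
Strong duality: c^T x* = b^T y*. Confirmed.

19


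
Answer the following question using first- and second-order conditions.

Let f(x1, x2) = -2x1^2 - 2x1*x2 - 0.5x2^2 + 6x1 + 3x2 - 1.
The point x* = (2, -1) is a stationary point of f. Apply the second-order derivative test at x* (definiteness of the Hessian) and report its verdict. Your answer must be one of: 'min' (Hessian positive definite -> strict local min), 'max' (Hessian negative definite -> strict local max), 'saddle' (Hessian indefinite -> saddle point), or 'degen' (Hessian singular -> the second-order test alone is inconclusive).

Compute the Hessian H = grad^2 f:
  H = [[-4, -2], [-2, -1]]
Verify stationarity: grad f(x*) = H x* + g = (0, 0).
Eigenvalues of H: -5, 0.
H has a zero eigenvalue (singular; negative semidefinite but not definite), so H is neither positive definite, negative definite, nor indefinite. The second-order test alone is inconclusive -> degen.
(Indeed, f is constant along the null direction of H through x*, so x* is not a strict local extremum.)

degen


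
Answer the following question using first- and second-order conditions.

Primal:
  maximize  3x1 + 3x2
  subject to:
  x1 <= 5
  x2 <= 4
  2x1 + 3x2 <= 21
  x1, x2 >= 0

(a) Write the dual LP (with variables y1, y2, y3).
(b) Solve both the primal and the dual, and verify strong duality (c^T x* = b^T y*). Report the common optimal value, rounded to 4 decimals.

The standard primal-dual pair for 'max c^T x s.t. A x <= b, x >= 0' is:
  Dual:  min b^T y  s.t.  A^T y >= c,  y >= 0.

So the dual LP is:
  minimize  5y1 + 4y2 + 21y3
  subject to:
    y1 + 2y3 >= 3
    y2 + 3y3 >= 3
    y1, y2, y3 >= 0

Solving the primal: x* = (5, 3.6667).
  primal value c^T x* = 26.
Solving the dual: y* = (1, 0, 1).
  dual value b^T y* = 26.
Strong duality: c^T x* = b^T y*. Confirmed.

26
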